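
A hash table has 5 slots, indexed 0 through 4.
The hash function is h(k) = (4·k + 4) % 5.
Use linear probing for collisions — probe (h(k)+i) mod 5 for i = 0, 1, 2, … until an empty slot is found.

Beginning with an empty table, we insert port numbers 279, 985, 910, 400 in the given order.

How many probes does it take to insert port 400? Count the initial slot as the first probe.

4

Insert 279: h=0, slot 0 empty => index 0.
Insert 985: h=4, slot 4 empty => index 4.
Insert 910: h=4, slots 4,0 occupied => index 1.
Insert 400: h=4, slots 4,0,1 occupied => index 2.
Table: [279, 910, 400, _, 985]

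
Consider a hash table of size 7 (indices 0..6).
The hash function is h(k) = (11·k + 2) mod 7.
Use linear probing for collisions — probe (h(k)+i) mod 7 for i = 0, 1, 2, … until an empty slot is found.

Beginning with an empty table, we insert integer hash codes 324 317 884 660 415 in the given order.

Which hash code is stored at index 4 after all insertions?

317

Insert 324: h=3, slot 3 empty -> index 3.
Insert 317: h=3, slot 3 occupied -> index 4.
Insert 884: h=3, slots 3,4 occupied -> index 5.
Insert 660: h=3, slots 3,4,5 occupied -> index 6.
Insert 415: h=3, slots 3,4,5,6 occupied -> index 0.
Table: [415, -, -, 324, 317, 884, 660]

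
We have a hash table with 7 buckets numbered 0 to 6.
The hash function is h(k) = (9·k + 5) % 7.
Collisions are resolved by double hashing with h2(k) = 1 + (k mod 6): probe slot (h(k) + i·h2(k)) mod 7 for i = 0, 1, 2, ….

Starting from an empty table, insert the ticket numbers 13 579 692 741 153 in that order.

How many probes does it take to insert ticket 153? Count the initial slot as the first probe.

3

13: h=3 → slot 3
579: h=1 → slot 1
692: h=3, h2=3, probe 3,6 → slot 6
741: h=3, h2=4, probe 3,0 → slot 0
153: h=3, h2=4, probe 3,0,4 → slot 4
Table: [741, 579, _, 13, 153, _, 692]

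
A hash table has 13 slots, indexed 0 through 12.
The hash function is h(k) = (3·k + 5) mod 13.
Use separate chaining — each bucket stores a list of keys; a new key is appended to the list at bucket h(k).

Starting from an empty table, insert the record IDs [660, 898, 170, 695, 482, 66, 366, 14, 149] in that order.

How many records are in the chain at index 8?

Insert 660: h=9, bucket 9 empty -> new chain.
Insert 898: h=8, bucket 8 empty -> new chain.
Insert 170: h=8, bucket 8 nonempty -> append to chain.
Insert 695: h=10, bucket 10 empty -> new chain.
Insert 482: h=8, bucket 8 nonempty -> append to chain.
Insert 66: h=8, bucket 8 nonempty -> append to chain.
Insert 366: h=11, bucket 11 empty -> new chain.
Insert 14: h=8, bucket 8 nonempty -> append to chain.
Insert 149: h=10, bucket 10 nonempty -> append to chain.
Final buckets:
0: -
1: -
2: -
3: -
4: -
5: -
6: -
7: -
8: 898 -> 170 -> 482 -> 66 -> 14
9: 660
10: 695 -> 149
11: 366
12: -

5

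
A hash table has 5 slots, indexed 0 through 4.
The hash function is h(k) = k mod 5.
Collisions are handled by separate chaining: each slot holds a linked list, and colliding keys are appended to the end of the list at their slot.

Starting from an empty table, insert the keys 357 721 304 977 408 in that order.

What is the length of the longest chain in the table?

2

Insert 357: h=2, bucket 2 empty -> new chain.
Insert 721: h=1, bucket 1 empty -> new chain.
Insert 304: h=4, bucket 4 empty -> new chain.
Insert 977: h=2, bucket 2 nonempty -> append to chain.
Insert 408: h=3, bucket 3 empty -> new chain.
Final buckets:
0: _
1: 721
2: 357 -> 977
3: 408
4: 304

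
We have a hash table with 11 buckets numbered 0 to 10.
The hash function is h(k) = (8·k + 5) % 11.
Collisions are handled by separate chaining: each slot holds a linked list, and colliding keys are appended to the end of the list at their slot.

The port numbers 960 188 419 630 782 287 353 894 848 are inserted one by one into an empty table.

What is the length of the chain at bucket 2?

Insert 960: h=7, bucket 7 empty -> new chain.
Insert 188: h=2, bucket 2 empty -> new chain.
Insert 419: h=2, bucket 2 nonempty -> append to chain.
Insert 630: h=7, bucket 7 nonempty -> append to chain.
Insert 782: h=2, bucket 2 nonempty -> append to chain.
Insert 287: h=2, bucket 2 nonempty -> append to chain.
Insert 353: h=2, bucket 2 nonempty -> append to chain.
Insert 894: h=7, bucket 7 nonempty -> append to chain.
Insert 848: h=2, bucket 2 nonempty -> append to chain.
Final buckets:
0: ∅
1: ∅
2: 188 -> 419 -> 782 -> 287 -> 353 -> 848
3: ∅
4: ∅
5: ∅
6: ∅
7: 960 -> 630 -> 894
8: ∅
9: ∅
10: ∅

6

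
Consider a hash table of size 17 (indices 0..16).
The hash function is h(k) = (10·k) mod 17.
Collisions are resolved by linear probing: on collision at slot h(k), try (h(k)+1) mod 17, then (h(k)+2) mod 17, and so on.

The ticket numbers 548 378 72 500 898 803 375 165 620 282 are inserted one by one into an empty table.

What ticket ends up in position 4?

898

548: h=6 -> slot 6
378: h=6, probe 6,7 -> slot 7
72: h=6, probe 6,7,8 -> slot 8
500: h=2 -> slot 2
898: h=4 -> slot 4
803: h=6, probe 6,7,8,9 -> slot 9
375: h=10 -> slot 10
165: h=1 -> slot 1
620: h=12 -> slot 12
282: h=15 -> slot 15
Table: [., 165, 500, ., 898, ., 548, 378, 72, 803, 375, ., 620, ., ., 282, .]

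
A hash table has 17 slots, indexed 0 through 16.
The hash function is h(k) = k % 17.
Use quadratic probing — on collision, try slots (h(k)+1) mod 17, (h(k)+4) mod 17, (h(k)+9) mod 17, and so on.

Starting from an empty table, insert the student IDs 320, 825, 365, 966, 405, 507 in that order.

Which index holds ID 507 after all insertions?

Insert 320: h=14, slot 14 empty => index 14.
Insert 825: h=9, slot 9 empty => index 9.
Insert 365: h=8, slot 8 empty => index 8.
Insert 966: h=14, slot 14 occupied => index 15.
Insert 405: h=14, slots 14,15 occupied => index 1.
Insert 507: h=14, slots 14,15,1 occupied => index 6.
Table: [—, 405, —, —, —, —, 507, —, 365, 825, —, —, —, —, 320, 966, —]

6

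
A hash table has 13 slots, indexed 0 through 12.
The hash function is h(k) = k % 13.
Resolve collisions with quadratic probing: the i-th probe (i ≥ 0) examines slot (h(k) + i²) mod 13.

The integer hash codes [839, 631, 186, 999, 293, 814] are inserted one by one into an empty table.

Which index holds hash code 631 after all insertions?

8

Insert 839: h=7, slot 7 empty => index 7.
Insert 631: h=7, slot 7 occupied => index 8.
Insert 186: h=4, slot 4 empty => index 4.
Insert 999: h=11, slot 11 empty => index 11.
Insert 293: h=7, slots 7,8,11 occupied => index 3.
Insert 814: h=8, slot 8 occupied => index 9.
Table: [., ., ., 293, 186, ., ., 839, 631, 814, ., 999, .]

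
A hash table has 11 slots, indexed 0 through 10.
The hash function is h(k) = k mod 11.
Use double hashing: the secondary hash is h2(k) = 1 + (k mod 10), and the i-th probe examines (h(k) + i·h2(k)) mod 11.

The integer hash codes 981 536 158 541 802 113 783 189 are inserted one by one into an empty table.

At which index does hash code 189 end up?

Insert 981: h=2, slot 2 empty → index 2.
Insert 536: h=8, slot 8 empty → index 8.
Insert 158: h=4, slot 4 empty → index 4.
Insert 541: h=2, h2=2, slots 2,4 occupied → index 6.
Insert 802: h=10, slot 10 empty → index 10.
Insert 113: h=3, slot 3 empty → index 3.
Insert 783: h=2, h2=4, slots 2,6,10,3 occupied → index 7.
Insert 189: h=2, h2=10, slot 2 occupied → index 1.
Table: [-, 189, 981, 113, 158, -, 541, 783, 536, -, 802]

1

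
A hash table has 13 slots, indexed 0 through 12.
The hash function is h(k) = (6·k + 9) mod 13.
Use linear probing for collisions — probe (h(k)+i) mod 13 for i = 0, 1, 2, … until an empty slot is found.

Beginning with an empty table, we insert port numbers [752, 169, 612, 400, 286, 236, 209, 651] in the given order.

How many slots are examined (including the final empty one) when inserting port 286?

3

Insert 752: h=10, slot 10 empty => index 10.
Insert 169: h=9, slot 9 empty => index 9.
Insert 612: h=2, slot 2 empty => index 2.
Insert 400: h=4, slot 4 empty => index 4.
Insert 286: h=9, slots 9,10 occupied => index 11.
Insert 236: h=8, slot 8 empty => index 8.
Insert 209: h=2, slot 2 occupied => index 3.
Insert 651: h=2, slots 2,3,4 occupied => index 5.
Table: [., ., 612, 209, 400, 651, ., ., 236, 169, 752, 286, .]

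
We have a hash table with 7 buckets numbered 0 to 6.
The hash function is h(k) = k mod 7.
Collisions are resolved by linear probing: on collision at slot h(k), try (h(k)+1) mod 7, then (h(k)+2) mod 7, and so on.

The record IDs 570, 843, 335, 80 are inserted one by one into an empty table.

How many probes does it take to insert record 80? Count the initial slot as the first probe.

3

Insert 570: h=3, slot 3 empty => index 3.
Insert 843: h=3, slot 3 occupied => index 4.
Insert 335: h=6, slot 6 empty => index 6.
Insert 80: h=3, slots 3,4 occupied => index 5.
Table: [—, —, —, 570, 843, 80, 335]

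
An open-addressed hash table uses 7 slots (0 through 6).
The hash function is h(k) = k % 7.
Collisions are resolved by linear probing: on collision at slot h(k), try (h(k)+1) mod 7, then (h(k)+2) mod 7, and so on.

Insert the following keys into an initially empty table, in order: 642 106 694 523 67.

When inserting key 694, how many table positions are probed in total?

2

642 hashes to 5; slot 5 is free → place at 5.
106 hashes to 1; slot 1 is free → place at 1.
694 hashes to 1; 1 taken → place at 2.
523 hashes to 5; 5 taken → place at 6.
67 hashes to 4; slot 4 is free → place at 4.
Table: [—, 106, 694, —, 67, 642, 523]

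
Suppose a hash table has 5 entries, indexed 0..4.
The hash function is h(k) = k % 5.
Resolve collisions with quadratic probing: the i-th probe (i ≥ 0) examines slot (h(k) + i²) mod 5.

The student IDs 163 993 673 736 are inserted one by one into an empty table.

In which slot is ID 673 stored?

Insert 163: h=3, slot 3 empty -> index 3.
Insert 993: h=3, slot 3 occupied -> index 4.
Insert 673: h=3, slots 3,4 occupied -> index 2.
Insert 736: h=1, slot 1 empty -> index 1.
Table: [., 736, 673, 163, 993]

2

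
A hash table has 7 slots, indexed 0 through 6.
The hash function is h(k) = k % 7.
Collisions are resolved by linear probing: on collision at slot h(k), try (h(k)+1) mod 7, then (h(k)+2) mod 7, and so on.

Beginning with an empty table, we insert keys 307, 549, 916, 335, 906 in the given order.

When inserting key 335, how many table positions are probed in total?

Insert 307: h=6, slot 6 empty -> index 6.
Insert 549: h=3, slot 3 empty -> index 3.
Insert 916: h=6, slot 6 occupied -> index 0.
Insert 335: h=6, slots 6,0 occupied -> index 1.
Insert 906: h=3, slot 3 occupied -> index 4.
Table: [916, 335, —, 549, 906, —, 307]

3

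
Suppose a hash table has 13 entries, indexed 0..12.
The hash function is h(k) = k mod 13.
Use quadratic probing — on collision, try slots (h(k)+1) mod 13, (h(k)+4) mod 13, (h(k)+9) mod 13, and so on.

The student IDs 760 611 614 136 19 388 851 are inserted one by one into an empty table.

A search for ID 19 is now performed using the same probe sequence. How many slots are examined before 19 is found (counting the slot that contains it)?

3

760 hashes to 6; slot 6 is free => place at 6.
611 hashes to 0; slot 0 is free => place at 0.
614 hashes to 3; slot 3 is free => place at 3.
136 hashes to 6; 6 taken => place at 7.
19 hashes to 6; 6,7 taken => place at 10.
388 hashes to 11; slot 11 is free => place at 11.
851 hashes to 6; 6,7,10 taken => place at 2.
Table: [611, —, 851, 614, —, —, 760, 136, —, —, 19, 388, —]
Lookup 19: h=6, probe 6,7,10 → found at 10.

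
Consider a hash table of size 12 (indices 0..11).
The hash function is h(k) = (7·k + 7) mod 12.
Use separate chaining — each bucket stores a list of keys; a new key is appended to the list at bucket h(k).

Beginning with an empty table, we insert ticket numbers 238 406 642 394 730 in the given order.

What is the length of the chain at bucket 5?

4

238 → bucket 5
406 → bucket 5 (collision)
642 → bucket 1
394 → bucket 5 (collision)
730 → bucket 5 (collision)
Final buckets:
0: .
1: 642
2: .
3: .
4: .
5: 238 -> 406 -> 394 -> 730
6: .
7: .
8: .
9: .
10: .
11: .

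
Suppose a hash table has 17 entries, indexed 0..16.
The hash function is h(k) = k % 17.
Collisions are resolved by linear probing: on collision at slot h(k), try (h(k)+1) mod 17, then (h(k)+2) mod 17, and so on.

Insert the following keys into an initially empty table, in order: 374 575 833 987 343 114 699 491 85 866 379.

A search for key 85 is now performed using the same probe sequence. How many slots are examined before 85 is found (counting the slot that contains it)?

6

Insert 374: h=0, slot 0 empty -> index 0.
Insert 575: h=14, slot 14 empty -> index 14.
Insert 833: h=0, slot 0 occupied -> index 1.
Insert 987: h=1, slot 1 occupied -> index 2.
Insert 343: h=3, slot 3 empty -> index 3.
Insert 114: h=12, slot 12 empty -> index 12.
Insert 699: h=2, slots 2,3 occupied -> index 4.
Insert 491: h=15, slot 15 empty -> index 15.
Insert 85: h=0, slots 0,1,2,3,4 occupied -> index 5.
Insert 866: h=16, slot 16 empty -> index 16.
Insert 379: h=5, slot 5 occupied -> index 6.
Table: [374, 833, 987, 343, 699, 85, 379, ., ., ., ., ., 114, ., 575, 491, 866]
Lookup 85: h=0, probe 0,1,2,3,4,5 → found at 5.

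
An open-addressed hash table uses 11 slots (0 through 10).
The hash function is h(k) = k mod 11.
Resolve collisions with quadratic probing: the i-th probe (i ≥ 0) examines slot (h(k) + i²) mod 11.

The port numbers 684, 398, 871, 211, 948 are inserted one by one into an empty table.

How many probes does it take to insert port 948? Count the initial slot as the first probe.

5

684 hashes to 2; slot 2 is free → place at 2.
398 hashes to 2; 2 taken → place at 3.
871 hashes to 2; 2,3 taken → place at 6.
211 hashes to 2; 2,3,6 taken → place at 0.
948 hashes to 2; 2,3,6,0 taken → place at 7.
Table: [211, ∅, 684, 398, ∅, ∅, 871, 948, ∅, ∅, ∅]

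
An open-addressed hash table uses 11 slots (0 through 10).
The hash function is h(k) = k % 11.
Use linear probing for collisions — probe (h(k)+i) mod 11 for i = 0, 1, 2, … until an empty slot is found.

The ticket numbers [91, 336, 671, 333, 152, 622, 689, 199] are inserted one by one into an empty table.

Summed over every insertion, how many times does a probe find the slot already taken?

91: h=3 → slot 3
336: h=6 → slot 6
671: h=0 → slot 0
333: h=3, probe 3,4 → slot 4
152: h=9 → slot 9
622: h=6, probe 6,7 → slot 7
689: h=7, probe 7,8 → slot 8
199: h=1 → slot 1
Table: [671, 199, -, 91, 333, -, 336, 622, 689, 152, -]

3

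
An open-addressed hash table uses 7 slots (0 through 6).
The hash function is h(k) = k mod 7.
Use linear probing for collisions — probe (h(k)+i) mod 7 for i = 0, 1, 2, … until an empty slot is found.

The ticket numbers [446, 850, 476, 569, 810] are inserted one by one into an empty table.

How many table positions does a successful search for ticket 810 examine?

2

446 hashes to 5; slot 5 is free → place at 5.
850 hashes to 3; slot 3 is free → place at 3.
476 hashes to 0; slot 0 is free → place at 0.
569 hashes to 2; slot 2 is free → place at 2.
810 hashes to 5; 5 taken → place at 6.
Table: [476, _, 569, 850, _, 446, 810]
Lookup 810: h=5, probe 5,6 → found at 6.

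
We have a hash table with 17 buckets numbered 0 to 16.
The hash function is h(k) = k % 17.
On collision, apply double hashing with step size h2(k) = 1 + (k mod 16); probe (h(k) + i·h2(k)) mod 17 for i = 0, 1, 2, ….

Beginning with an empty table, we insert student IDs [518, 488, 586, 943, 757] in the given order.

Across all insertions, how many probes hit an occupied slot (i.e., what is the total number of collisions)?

Insert 518: h=8, slot 8 empty => index 8.
Insert 488: h=12, slot 12 empty => index 12.
Insert 586: h=8, h2=11, slot 8 occupied => index 2.
Insert 943: h=8, h2=16, slot 8 occupied => index 7.
Insert 757: h=9, slot 9 empty => index 9.
Table: [_, _, 586, _, _, _, _, 943, 518, 757, _, _, 488, _, _, _, _]

2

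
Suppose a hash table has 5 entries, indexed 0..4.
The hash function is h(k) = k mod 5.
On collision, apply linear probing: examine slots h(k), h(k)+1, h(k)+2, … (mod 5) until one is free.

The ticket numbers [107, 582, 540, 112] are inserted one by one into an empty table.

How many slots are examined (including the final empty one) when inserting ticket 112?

3

107: h=2 -> slot 2
582: h=2, probe 2,3 -> slot 3
540: h=0 -> slot 0
112: h=2, probe 2,3,4 -> slot 4
Table: [540, ∅, 107, 582, 112]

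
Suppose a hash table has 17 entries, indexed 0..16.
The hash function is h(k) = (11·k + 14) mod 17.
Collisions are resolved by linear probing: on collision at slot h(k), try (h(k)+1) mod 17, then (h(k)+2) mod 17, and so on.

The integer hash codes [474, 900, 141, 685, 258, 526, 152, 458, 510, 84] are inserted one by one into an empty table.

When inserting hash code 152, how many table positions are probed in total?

3

474 hashes to 9; slot 9 is free → place at 9.
900 hashes to 3; slot 3 is free → place at 3.
141 hashes to 1; slot 1 is free → place at 1.
685 hashes to 1; 1 taken → place at 2.
258 hashes to 13; slot 13 is free → place at 13.
526 hashes to 3; 3 taken → place at 4.
152 hashes to 3; 3,4 taken → place at 5.
458 hashes to 3; 3,4,5 taken → place at 6.
510 hashes to 14; slot 14 is free → place at 14.
84 hashes to 3; 3,4,5,6 taken → place at 7.
Table: [—, 141, 685, 900, 526, 152, 458, 84, —, 474, —, —, —, 258, 510, —, —]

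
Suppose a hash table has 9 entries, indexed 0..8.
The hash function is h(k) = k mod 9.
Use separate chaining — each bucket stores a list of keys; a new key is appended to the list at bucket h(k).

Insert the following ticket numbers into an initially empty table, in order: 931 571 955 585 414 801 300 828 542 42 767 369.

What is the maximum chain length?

931 -> bucket 4
571 -> bucket 4 (collision)
955 -> bucket 1
585 -> bucket 0
414 -> bucket 0 (collision)
801 -> bucket 0 (collision)
300 -> bucket 3
828 -> bucket 0 (collision)
542 -> bucket 2
42 -> bucket 6
767 -> bucket 2 (collision)
369 -> bucket 0 (collision)
Final buckets:
0: 585 -> 414 -> 801 -> 828 -> 369
1: 955
2: 542 -> 767
3: 300
4: 931 -> 571
5: .
6: 42
7: .
8: .

5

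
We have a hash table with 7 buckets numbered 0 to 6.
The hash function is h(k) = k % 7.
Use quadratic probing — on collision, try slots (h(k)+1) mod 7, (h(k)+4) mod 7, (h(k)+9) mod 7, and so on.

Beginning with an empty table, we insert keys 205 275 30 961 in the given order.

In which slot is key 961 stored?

205: h=2 -> slot 2
275: h=2, probe 2,3 -> slot 3
30: h=2, probe 2,3,6 -> slot 6
961: h=2, probe 2,3,6,4 -> slot 4
Table: [., ., 205, 275, 961, ., 30]

4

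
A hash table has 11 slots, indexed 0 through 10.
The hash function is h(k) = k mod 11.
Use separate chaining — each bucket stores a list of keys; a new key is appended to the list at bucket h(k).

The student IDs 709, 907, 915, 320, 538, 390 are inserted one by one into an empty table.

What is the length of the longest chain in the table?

3

709 -> bucket 5
907 -> bucket 5 (collision)
915 -> bucket 2
320 -> bucket 1
538 -> bucket 10
390 -> bucket 5 (collision)
Final buckets:
0: .
1: 320
2: 915
3: .
4: .
5: 709 -> 907 -> 390
6: .
7: .
8: .
9: .
10: 538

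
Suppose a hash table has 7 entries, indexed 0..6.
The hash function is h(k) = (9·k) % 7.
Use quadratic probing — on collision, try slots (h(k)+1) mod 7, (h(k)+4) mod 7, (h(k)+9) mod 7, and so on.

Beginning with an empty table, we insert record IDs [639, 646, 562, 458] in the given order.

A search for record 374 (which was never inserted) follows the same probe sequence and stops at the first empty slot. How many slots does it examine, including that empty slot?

Insert 639: h=4, slot 4 empty -> index 4.
Insert 646: h=4, slot 4 occupied -> index 5.
Insert 562: h=4, slots 4,5 occupied -> index 1.
Insert 458: h=6, slot 6 empty -> index 6.
Table: [., 562, ., ., 639, 646, 458]
Lookup 374: h=6, probe 6,0 → slot 0 empty, not found.

2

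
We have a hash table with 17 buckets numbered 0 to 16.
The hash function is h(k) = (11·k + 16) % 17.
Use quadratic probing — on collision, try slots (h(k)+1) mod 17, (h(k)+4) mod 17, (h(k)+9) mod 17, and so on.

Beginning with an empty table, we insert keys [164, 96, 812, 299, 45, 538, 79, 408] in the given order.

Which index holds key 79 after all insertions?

0

164: h=1 => slot 1
96: h=1, probe 1,2 => slot 2
812: h=6 => slot 6
299: h=7 => slot 7
45: h=1, probe 1,2,5 => slot 5
538: h=1, probe 1,2,5,10 => slot 10
79: h=1, probe 1,2,5,10,0 => slot 0
408: h=16 => slot 16
Table: [79, 164, 96, -, -, 45, 812, 299, -, -, 538, -, -, -, -, -, 408]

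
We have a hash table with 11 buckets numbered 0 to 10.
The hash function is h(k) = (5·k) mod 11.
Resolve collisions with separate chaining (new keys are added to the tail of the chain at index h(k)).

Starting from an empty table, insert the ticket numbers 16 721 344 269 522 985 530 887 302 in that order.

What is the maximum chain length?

16 -> bucket 3
721 -> bucket 8
344 -> bucket 4
269 -> bucket 3 (collision)
522 -> bucket 3 (collision)
985 -> bucket 8 (collision)
530 -> bucket 10
887 -> bucket 2
302 -> bucket 3 (collision)
Final buckets:
0: —
1: —
2: 887
3: 16 -> 269 -> 522 -> 302
4: 344
5: —
6: —
7: —
8: 721 -> 985
9: —
10: 530

4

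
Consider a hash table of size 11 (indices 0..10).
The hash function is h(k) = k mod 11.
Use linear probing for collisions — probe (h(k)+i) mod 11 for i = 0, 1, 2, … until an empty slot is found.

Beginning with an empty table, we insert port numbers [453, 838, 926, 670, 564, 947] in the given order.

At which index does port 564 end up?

5

Insert 453: h=2, slot 2 empty → index 2.
Insert 838: h=2, slot 2 occupied → index 3.
Insert 926: h=2, slots 2,3 occupied → index 4.
Insert 670: h=10, slot 10 empty → index 10.
Insert 564: h=3, slots 3,4 occupied → index 5.
Insert 947: h=1, slot 1 empty → index 1.
Table: [—, 947, 453, 838, 926, 564, —, —, —, —, 670]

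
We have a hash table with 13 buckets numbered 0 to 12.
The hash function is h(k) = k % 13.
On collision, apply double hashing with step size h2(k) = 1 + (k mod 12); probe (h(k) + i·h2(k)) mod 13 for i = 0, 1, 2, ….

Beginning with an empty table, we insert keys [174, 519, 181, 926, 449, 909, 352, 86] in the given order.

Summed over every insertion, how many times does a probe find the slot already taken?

3

174: h=5 => slot 5
519: h=12 => slot 12
181: h=12, h2=2, probe 12,1 => slot 1
926: h=3 => slot 3
449: h=7 => slot 7
909: h=12, h2=10, probe 12,9 => slot 9
352: h=1, h2=5, probe 1,6 => slot 6
86: h=8 => slot 8
Table: [—, 181, —, 926, —, 174, 352, 449, 86, 909, —, —, 519]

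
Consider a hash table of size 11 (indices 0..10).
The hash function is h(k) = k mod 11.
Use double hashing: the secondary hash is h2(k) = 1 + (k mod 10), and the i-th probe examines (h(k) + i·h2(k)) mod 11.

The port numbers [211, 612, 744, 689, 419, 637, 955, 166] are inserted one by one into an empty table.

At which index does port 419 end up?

0

Insert 211: h=2, slot 2 empty -> index 2.
Insert 612: h=7, slot 7 empty -> index 7.
Insert 744: h=7, h2=5, slot 7 occupied -> index 1.
Insert 689: h=7, h2=10, slot 7 occupied -> index 6.
Insert 419: h=1, h2=10, slot 1 occupied -> index 0.
Insert 637: h=10, slot 10 empty -> index 10.
Insert 955: h=9, slot 9 empty -> index 9.
Insert 166: h=1, h2=7, slot 1 occupied -> index 8.
Table: [419, 744, 211, _, _, _, 689, 612, 166, 955, 637]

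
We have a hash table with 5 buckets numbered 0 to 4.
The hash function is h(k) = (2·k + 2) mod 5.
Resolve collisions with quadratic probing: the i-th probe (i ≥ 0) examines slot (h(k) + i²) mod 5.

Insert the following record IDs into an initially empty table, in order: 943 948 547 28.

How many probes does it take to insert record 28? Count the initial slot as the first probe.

943 hashes to 3; slot 3 is free => place at 3.
948 hashes to 3; 3 taken => place at 4.
547 hashes to 1; slot 1 is free => place at 1.
28 hashes to 3; 3,4 taken => place at 2.
Table: [—, 547, 28, 943, 948]

3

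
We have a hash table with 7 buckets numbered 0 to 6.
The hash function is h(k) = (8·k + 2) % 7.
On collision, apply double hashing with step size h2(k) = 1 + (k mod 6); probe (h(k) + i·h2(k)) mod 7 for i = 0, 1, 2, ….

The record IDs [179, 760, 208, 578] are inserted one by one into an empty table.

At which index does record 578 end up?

2

179 hashes to 6; slot 6 is free => place at 6.
760 hashes to 6, h2=5; 6 taken => place at 4.
208 hashes to 0; slot 0 is free => place at 0.
578 hashes to 6, h2=3; 6 taken => place at 2.
Table: [208, -, 578, -, 760, -, 179]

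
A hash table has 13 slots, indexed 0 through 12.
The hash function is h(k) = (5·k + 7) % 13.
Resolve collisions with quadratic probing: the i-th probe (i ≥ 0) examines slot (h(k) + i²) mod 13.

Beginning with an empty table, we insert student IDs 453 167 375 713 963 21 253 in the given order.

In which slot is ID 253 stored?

453 hashes to 10; slot 10 is free → place at 10.
167 hashes to 10; 10 taken → place at 11.
375 hashes to 10; 10,11 taken → place at 1.
713 hashes to 10; 10,11,1 taken → place at 6.
963 hashes to 12; slot 12 is free → place at 12.
21 hashes to 8; slot 8 is free → place at 8.
253 hashes to 11; 11,12 taken → place at 2.
Table: [-, 375, 253, -, -, -, 713, -, 21, -, 453, 167, 963]

2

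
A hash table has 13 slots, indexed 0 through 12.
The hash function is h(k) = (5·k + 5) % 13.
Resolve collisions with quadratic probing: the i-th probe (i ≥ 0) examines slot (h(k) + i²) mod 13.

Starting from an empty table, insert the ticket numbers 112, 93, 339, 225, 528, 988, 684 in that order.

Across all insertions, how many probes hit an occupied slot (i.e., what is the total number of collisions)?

5

112: h=6 => slot 6
93: h=2 => slot 2
339: h=10 => slot 10
225: h=12 => slot 12
528: h=6, probe 6,7 => slot 7
988: h=5 => slot 5
684: h=6, probe 6,7,10,2,9 => slot 9
Table: [-, -, 93, -, -, 988, 112, 528, -, 684, 339, -, 225]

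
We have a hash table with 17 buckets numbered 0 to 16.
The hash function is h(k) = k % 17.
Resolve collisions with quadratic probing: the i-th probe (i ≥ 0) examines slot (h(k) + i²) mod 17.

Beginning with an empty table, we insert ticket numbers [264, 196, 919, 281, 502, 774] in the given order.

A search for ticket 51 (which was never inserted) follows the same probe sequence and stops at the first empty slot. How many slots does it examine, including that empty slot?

3

264 hashes to 9; slot 9 is free -> place at 9.
196 hashes to 9; 9 taken -> place at 10.
919 hashes to 1; slot 1 is free -> place at 1.
281 hashes to 9; 9,10 taken -> place at 13.
502 hashes to 9; 9,10,13,1 taken -> place at 8.
774 hashes to 9; 9,10,13,1,8 taken -> place at 0.
Table: [774, 919, —, —, —, —, —, —, 502, 264, 196, —, —, 281, —, —, —]
Lookup 51: h=0, probe 0,1,4 → slot 4 empty, not found.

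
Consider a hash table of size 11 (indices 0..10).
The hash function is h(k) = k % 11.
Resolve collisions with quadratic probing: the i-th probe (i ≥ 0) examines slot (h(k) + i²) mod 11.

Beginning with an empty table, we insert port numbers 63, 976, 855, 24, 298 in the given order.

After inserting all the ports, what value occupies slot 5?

298

Insert 63: h=8, slot 8 empty => index 8.
Insert 976: h=8, slot 8 occupied => index 9.
Insert 855: h=8, slots 8,9 occupied => index 1.
Insert 24: h=2, slot 2 empty => index 2.
Insert 298: h=1, slots 1,2 occupied => index 5.
Table: [∅, 855, 24, ∅, ∅, 298, ∅, ∅, 63, 976, ∅]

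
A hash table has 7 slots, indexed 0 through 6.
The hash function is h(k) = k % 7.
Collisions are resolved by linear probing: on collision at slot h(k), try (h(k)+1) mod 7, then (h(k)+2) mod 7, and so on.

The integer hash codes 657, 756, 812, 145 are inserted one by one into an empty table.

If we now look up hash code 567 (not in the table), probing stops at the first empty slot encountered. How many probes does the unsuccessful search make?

3

657: h=6 → slot 6
756: h=0 → slot 0
812: h=0, probe 0,1 → slot 1
145: h=5 → slot 5
Table: [756, 812, ∅, ∅, ∅, 145, 657]
Lookup 567: h=0, probe 0,1,2 → slot 2 empty, not found.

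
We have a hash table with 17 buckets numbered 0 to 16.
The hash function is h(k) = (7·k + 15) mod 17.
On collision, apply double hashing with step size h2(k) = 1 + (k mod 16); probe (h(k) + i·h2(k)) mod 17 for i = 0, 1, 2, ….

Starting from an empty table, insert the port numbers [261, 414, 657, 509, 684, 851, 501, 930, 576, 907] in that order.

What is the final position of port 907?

261: h=6 => slot 6
414: h=6, h2=15, probe 6,4 => slot 4
657: h=7 => slot 7
509: h=8 => slot 8
684: h=9 => slot 9
851: h=5 => slot 5
501: h=3 => slot 3
930: h=14 => slot 14
576: h=1 => slot 1
907: h=6, h2=12, probe 6,1,13 => slot 13
Table: [—, 576, —, 501, 414, 851, 261, 657, 509, 684, —, —, —, 907, 930, —, —]

13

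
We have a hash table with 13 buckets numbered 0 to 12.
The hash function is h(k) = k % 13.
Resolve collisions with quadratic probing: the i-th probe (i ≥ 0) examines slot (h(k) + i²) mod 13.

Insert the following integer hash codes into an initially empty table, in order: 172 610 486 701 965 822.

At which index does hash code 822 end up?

7

Insert 172: h=3, slot 3 empty → index 3.
Insert 610: h=12, slot 12 empty → index 12.
Insert 486: h=5, slot 5 empty → index 5.
Insert 701: h=12, slot 12 occupied → index 0.
Insert 965: h=3, slot 3 occupied → index 4.
Insert 822: h=3, slots 3,4 occupied → index 7.
Table: [701, ∅, ∅, 172, 965, 486, ∅, 822, ∅, ∅, ∅, ∅, 610]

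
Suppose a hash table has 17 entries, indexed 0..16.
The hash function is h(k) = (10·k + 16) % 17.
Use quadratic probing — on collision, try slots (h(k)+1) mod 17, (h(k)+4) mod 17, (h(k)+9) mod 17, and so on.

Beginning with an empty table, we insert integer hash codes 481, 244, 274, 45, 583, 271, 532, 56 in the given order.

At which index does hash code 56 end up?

Insert 481: h=15, slot 15 empty -> index 15.
Insert 244: h=8, slot 8 empty -> index 8.
Insert 274: h=2, slot 2 empty -> index 2.
Insert 45: h=7, slot 7 empty -> index 7.
Insert 583: h=15, slot 15 occupied -> index 16.
Insert 271: h=6, slot 6 empty -> index 6.
Insert 532: h=15, slots 15,16,2,7 occupied -> index 14.
Insert 56: h=15, slots 15,16,2,7,14,6 occupied -> index 0.
Table: [56, _, 274, _, _, _, 271, 45, 244, _, _, _, _, _, 532, 481, 583]

0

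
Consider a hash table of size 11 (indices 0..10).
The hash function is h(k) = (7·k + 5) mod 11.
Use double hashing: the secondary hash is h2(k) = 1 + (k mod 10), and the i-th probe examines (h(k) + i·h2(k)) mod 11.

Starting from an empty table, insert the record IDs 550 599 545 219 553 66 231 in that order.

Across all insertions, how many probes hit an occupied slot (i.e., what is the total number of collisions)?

4

Insert 550: h=5, slot 5 empty => index 5.
Insert 599: h=7, slot 7 empty => index 7.
Insert 545: h=3, slot 3 empty => index 3.
Insert 219: h=9, slot 9 empty => index 9.
Insert 553: h=4, slot 4 empty => index 4.
Insert 66: h=5, h2=7, slot 5 occupied => index 1.
Insert 231: h=5, h2=2, slots 5,7,9 occupied => index 0.
Table: [231, 66, -, 545, 553, 550, -, 599, -, 219, -]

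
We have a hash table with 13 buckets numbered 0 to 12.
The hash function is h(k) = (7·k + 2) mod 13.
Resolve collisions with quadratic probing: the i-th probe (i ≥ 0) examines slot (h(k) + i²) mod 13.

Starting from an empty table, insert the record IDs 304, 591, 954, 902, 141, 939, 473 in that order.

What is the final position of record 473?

Insert 304: h=11, slot 11 empty => index 11.
Insert 591: h=5, slot 5 empty => index 5.
Insert 954: h=11, slot 11 occupied => index 12.
Insert 902: h=11, slots 11,12 occupied => index 2.
Insert 141: h=1, slot 1 empty => index 1.
Insert 939: h=10, slot 10 empty => index 10.
Insert 473: h=11, slots 11,12,2 occupied => index 7.
Table: [—, 141, 902, —, —, 591, —, 473, —, —, 939, 304, 954]

7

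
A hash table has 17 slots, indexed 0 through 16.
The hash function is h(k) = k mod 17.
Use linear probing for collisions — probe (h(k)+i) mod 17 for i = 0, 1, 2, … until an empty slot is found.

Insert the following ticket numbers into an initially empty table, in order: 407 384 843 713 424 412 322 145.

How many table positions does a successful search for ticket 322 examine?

4

407: h=16 -> slot 16
384: h=10 -> slot 10
843: h=10, probe 10,11 -> slot 11
713: h=16, probe 16,0 -> slot 0
424: h=16, probe 16,0,1 -> slot 1
412: h=4 -> slot 4
322: h=16, probe 16,0,1,2 -> slot 2
145: h=9 -> slot 9
Table: [713, 424, 322, -, 412, -, -, -, -, 145, 384, 843, -, -, -, -, 407]
Lookup 322: h=16, probe 16,0,1,2 → found at 2.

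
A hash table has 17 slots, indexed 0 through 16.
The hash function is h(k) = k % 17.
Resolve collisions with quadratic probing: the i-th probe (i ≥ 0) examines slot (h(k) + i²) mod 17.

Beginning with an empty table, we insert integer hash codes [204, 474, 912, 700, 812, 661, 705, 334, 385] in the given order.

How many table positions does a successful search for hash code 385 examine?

204: h=0 => slot 0
474: h=15 => slot 15
912: h=11 => slot 11
700: h=3 => slot 3
812: h=13 => slot 13
661: h=15, probe 15,16 => slot 16
705: h=8 => slot 8
334: h=11, probe 11,12 => slot 12
385: h=11, probe 11,12,15,3,10 => slot 10
Table: [204, -, -, 700, -, -, -, -, 705, -, 385, 912, 334, 812, -, 474, 661]
Lookup 385: h=11, probe 11,12,15,3,10 → found at 10.

5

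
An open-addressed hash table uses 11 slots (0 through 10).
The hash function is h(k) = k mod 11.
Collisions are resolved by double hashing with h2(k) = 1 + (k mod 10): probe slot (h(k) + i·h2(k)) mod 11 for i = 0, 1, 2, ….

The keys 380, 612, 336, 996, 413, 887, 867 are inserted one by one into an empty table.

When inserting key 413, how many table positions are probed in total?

380: h=6 => slot 6
612: h=7 => slot 7
336: h=6, h2=7, probe 6,2 => slot 2
996: h=6, h2=7, probe 6,2,9 => slot 9
413: h=6, h2=4, probe 6,10 => slot 10
887: h=7, h2=8, probe 7,4 => slot 4
867: h=9, h2=8, probe 9,6,3 => slot 3
Table: [_, _, 336, 867, 887, _, 380, 612, _, 996, 413]

2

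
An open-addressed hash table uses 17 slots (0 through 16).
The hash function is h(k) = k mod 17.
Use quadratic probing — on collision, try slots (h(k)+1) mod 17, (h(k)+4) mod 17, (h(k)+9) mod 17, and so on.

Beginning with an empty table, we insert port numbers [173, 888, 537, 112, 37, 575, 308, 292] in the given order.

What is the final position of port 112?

Insert 173: h=3, slot 3 empty → index 3.
Insert 888: h=4, slot 4 empty → index 4.
Insert 537: h=10, slot 10 empty → index 10.
Insert 112: h=10, slot 10 occupied → index 11.
Insert 37: h=3, slots 3,4 occupied → index 7.
Insert 575: h=14, slot 14 empty → index 14.
Insert 308: h=2, slot 2 empty → index 2.
Insert 292: h=3, slots 3,4,7 occupied → index 12.
Table: [_, _, 308, 173, 888, _, _, 37, _, _, 537, 112, 292, _, 575, _, _]

11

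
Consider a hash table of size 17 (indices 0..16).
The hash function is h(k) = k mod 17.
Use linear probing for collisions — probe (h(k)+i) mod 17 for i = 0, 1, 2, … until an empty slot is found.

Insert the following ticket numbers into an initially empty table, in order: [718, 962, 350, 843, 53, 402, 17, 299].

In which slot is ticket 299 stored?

Insert 718: h=4, slot 4 empty -> index 4.
Insert 962: h=10, slot 10 empty -> index 10.
Insert 350: h=10, slot 10 occupied -> index 11.
Insert 843: h=10, slots 10,11 occupied -> index 12.
Insert 53: h=2, slot 2 empty -> index 2.
Insert 402: h=11, slots 11,12 occupied -> index 13.
Insert 17: h=0, slot 0 empty -> index 0.
Insert 299: h=10, slots 10,11,12,13 occupied -> index 14.
Table: [17, ∅, 53, ∅, 718, ∅, ∅, ∅, ∅, ∅, 962, 350, 843, 402, 299, ∅, ∅]

14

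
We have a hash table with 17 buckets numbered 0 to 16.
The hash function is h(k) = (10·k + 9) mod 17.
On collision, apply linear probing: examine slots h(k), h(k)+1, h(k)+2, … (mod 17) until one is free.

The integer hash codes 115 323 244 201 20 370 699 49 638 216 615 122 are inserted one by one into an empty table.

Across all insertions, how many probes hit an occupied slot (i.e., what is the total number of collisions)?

6

115 hashes to 3; slot 3 is free -> place at 3.
323 hashes to 9; slot 9 is free -> place at 9.
244 hashes to 1; slot 1 is free -> place at 1.
201 hashes to 13; slot 13 is free -> place at 13.
20 hashes to 5; slot 5 is free -> place at 5.
370 hashes to 3; 3 taken -> place at 4.
699 hashes to 12; slot 12 is free -> place at 12.
49 hashes to 6; slot 6 is free -> place at 6.
638 hashes to 14; slot 14 is free -> place at 14.
216 hashes to 10; slot 10 is free -> place at 10.
615 hashes to 5; 5,6 taken -> place at 7.
122 hashes to 5; 5,6,7 taken -> place at 8.
Table: [_, 244, _, 115, 370, 20, 49, 615, 122, 323, 216, _, 699, 201, 638, _, _]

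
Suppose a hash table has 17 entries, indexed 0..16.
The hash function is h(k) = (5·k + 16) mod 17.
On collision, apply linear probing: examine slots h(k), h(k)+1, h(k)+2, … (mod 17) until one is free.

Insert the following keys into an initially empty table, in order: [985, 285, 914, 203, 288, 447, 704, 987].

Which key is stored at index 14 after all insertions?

985: h=11 -> slot 11
285: h=13 -> slot 13
914: h=13, probe 13,14 -> slot 14
203: h=11, probe 11,12 -> slot 12
288: h=11, probe 11,12,13,14,15 -> slot 15
447: h=7 -> slot 7
704: h=0 -> slot 0
987: h=4 -> slot 4
Table: [704, -, -, -, 987, -, -, 447, -, -, -, 985, 203, 285, 914, 288, -]

914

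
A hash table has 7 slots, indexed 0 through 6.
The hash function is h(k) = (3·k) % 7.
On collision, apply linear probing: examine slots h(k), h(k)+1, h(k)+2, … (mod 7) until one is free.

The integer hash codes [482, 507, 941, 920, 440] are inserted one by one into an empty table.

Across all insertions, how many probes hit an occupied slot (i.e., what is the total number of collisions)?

Insert 482: h=4, slot 4 empty -> index 4.
Insert 507: h=2, slot 2 empty -> index 2.
Insert 941: h=2, slot 2 occupied -> index 3.
Insert 920: h=2, slots 2,3,4 occupied -> index 5.
Insert 440: h=4, slots 4,5 occupied -> index 6.
Table: [—, —, 507, 941, 482, 920, 440]

6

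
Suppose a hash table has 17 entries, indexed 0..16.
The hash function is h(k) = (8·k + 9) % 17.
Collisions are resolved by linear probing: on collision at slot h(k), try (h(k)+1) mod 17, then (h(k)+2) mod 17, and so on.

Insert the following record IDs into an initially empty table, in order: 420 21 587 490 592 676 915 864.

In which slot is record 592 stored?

420 hashes to 3; slot 3 is free => place at 3.
21 hashes to 7; slot 7 is free => place at 7.
587 hashes to 13; slot 13 is free => place at 13.
490 hashes to 2; slot 2 is free => place at 2.
592 hashes to 2; 2,3 taken => place at 4.
676 hashes to 11; slot 11 is free => place at 11.
915 hashes to 2; 2,3,4 taken => place at 5.
864 hashes to 2; 2,3,4,5 taken => place at 6.
Table: [_, _, 490, 420, 592, 915, 864, 21, _, _, _, 676, _, 587, _, _, _]

4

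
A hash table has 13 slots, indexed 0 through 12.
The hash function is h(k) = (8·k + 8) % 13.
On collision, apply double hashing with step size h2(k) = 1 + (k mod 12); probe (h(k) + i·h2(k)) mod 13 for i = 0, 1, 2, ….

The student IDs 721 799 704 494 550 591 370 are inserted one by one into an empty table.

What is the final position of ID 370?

721 hashes to 4; slot 4 is free => place at 4.
799 hashes to 4, h2=8; 4 taken => place at 12.
704 hashes to 11; slot 11 is free => place at 11.
494 hashes to 8; slot 8 is free => place at 8.
550 hashes to 1; slot 1 is free => place at 1.
591 hashes to 4, h2=4; 4,8,12 taken => place at 3.
370 hashes to 4, h2=11; 4 taken => place at 2.
Table: [., 550, 370, 591, 721, ., ., ., 494, ., ., 704, 799]

2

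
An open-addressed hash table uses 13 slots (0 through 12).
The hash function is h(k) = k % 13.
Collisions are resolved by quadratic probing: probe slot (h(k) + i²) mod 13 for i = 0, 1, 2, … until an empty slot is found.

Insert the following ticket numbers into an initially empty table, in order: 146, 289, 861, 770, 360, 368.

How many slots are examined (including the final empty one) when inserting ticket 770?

4

146: h=3 -> slot 3
289: h=3, probe 3,4 -> slot 4
861: h=3, probe 3,4,7 -> slot 7
770: h=3, probe 3,4,7,12 -> slot 12
360: h=9 -> slot 9
368: h=4, probe 4,5 -> slot 5
Table: [., ., ., 146, 289, 368, ., 861, ., 360, ., ., 770]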